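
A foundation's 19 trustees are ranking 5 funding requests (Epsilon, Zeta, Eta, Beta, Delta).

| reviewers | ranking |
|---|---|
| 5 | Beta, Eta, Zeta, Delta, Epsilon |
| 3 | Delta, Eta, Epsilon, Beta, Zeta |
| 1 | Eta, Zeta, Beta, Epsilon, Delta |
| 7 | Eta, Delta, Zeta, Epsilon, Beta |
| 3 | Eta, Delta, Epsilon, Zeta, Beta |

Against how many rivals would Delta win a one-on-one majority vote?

3

Delta against each rival (19 reviewers):
Delta–Epsilon: Delta 18–1.
Delta vs Zeta: Delta wins 13–6.
Delta vs Eta: Eta, 16–3.
Delta vs Beta: Delta wins 13–6.
Delta beats Epsilon, Zeta, Beta; loses to Eta — 3 pairwise wins.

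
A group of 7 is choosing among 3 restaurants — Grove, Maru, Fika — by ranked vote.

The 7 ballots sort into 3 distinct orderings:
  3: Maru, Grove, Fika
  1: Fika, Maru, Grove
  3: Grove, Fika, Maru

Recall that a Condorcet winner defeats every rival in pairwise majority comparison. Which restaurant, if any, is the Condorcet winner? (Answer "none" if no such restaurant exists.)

none

Check each pair by majority over 7 ballots:
Grove vs Maru: 3 for Grove, 4 for Maru — Maru by 4–3.
Grove vs Fika: Grove preferred on 3+3 = 6 ballots; Grove wins 6–1.
Maru vs Fika: Fika, 4–3.
Each restaurant drops at least one matchup (Grove loses to Maru; Maru loses to Fika; Fika loses to Grove); the cycle Grove > Fika > Maru > Grove rules out a Condorcet winner.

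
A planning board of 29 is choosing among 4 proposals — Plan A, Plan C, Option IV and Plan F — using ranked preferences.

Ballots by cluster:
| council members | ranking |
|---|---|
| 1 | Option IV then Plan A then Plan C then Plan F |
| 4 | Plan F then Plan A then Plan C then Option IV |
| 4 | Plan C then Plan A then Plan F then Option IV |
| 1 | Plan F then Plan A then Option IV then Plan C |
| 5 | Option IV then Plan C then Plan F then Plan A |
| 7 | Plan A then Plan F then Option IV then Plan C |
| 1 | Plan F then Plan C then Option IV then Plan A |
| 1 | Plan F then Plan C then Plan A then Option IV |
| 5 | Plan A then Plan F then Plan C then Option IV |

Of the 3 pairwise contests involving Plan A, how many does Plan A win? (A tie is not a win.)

3

Plan A against each rival (29 council members):
Plan A vs Plan C: Plan A preferred on 1+4+1+7+5 = 18 ballots; Plan A wins 18–11.
Plan A vs Option IV: Plan A wins 22–7.
Plan A vs Plan F: 17 to 12, Plan A.
Plan A beats Plan C, Option IV, Plan F — 3 pairwise wins.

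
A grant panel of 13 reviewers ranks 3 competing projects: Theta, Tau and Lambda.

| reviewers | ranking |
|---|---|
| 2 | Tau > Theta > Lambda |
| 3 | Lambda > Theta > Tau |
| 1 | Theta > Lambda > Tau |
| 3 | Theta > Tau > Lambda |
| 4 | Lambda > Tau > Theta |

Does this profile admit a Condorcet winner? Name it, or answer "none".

Lambda

Check each pair by majority over 13 ballots:
Theta vs Tau: Theta is ranked higher on 3+1+3 = 7 ballots, Tau on 6. Theta wins 7–6.
Theta vs Lambda: 2+1+3 = 6 for Theta, 7 for Lambda — Lambda by 7–6.
Tau vs Lambda: Tau is ranked higher on 2+3 = 5 ballots, Lambda on 8. Lambda wins 8–5.
Only Lambda has no losses; Lambda is the Condorcet winner.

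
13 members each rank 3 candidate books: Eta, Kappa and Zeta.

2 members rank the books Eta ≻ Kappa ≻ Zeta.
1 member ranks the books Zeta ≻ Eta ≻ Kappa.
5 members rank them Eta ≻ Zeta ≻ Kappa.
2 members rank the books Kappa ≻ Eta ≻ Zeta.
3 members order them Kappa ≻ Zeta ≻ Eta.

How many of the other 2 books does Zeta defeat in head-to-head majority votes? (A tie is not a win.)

Zeta against each rival (13 members):
Zeta vs Eta: Eta wins 9–4.
Zeta–Kappa: Kappa 7–6.
Zeta beats no one; loses to Eta, Kappa — 0 pairwise wins.

0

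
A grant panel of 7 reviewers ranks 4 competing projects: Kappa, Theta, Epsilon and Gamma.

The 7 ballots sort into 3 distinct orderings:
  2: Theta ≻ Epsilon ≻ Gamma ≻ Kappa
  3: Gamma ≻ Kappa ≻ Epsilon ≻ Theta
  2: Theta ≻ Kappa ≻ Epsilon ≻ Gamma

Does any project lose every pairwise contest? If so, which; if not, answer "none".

Head-to-head results (7 reviewers):
Kappa vs Theta: Theta, 4–3.
Kappa–Epsilon: Kappa 5–2.
Kappa vs Gamma: 2 for Kappa, 5 for Gamma — Gamma by 5–2.
Theta vs Epsilon: Theta is ranked higher on 2+2 = 4 ballots, Epsilon on 3. Theta wins 4–3.
Theta vs Gamma: 4 to 3, Theta.
Epsilon vs Gamma: Epsilon preferred on 2+2 = 4 ballots; Epsilon wins 4–3.
Each project has at least one pairwise win (Kappa beats Epsilon; Theta beats Kappa; Epsilon beats Gamma; Gamma beats Kappa) — no Condorcet loser.

none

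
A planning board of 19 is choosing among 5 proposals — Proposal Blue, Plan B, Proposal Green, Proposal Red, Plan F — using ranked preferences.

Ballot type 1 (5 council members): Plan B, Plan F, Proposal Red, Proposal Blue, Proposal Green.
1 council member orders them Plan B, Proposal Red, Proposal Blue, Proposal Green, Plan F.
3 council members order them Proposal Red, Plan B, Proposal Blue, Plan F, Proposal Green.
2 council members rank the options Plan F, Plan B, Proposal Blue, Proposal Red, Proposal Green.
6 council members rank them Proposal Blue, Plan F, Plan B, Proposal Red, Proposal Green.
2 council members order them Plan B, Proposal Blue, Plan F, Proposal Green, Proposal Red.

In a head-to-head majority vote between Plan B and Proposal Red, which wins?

Plan B

Ballots ranking Plan B above Proposal Red: 5 + 1 + 2 + 6 + 2 = 16.
Ballots ranking Proposal Red above Plan B: 19 − 16 = 3.
Plan B wins the head-to-head 16–3.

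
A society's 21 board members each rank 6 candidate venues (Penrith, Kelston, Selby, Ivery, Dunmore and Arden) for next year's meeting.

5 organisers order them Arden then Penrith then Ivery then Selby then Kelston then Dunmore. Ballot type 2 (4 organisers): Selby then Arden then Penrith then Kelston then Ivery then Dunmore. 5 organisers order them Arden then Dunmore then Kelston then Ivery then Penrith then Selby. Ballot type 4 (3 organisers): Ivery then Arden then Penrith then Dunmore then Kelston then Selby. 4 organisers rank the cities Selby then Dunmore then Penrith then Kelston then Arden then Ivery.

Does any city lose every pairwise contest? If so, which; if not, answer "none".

Pairwise majorities:
Penrith vs Kelston: 5+4+3+4 = 16 for Penrith, 5 for Kelston — Penrith by 16–5.
Penrith vs Selby: Penrith is ranked higher on 5+5+3 = 13 ballots, Selby on 8. Penrith wins 13–8.
Penrith vs Ivery: Penrith, 13–8.
Penrith vs Dunmore: Penrith is ranked higher on 5+4+3 = 12 ballots, Dunmore on 9. Penrith wins 12–9.
Penrith vs Arden: 4 for Penrith, 17 for Arden — Arden by 17–4.
Kelston–Selby: Selby 13–8.
Kelston vs Ivery: Kelston is ranked higher on 4+5+4 = 13 ballots, Ivery on 8. Kelston wins 13–8.
Kelston vs Dunmore: 9 to 12, Dunmore.
Kelston vs Arden: Arden, 17–4.
Selby vs Ivery: Selby is ranked higher on 4+4 = 8 ballots, Ivery on 13. Ivery wins 13–8.
Selby vs Dunmore: Selby wins 13–8.
Selby vs Arden: Arden wins 13–8.
Ivery vs Dunmore: 5+4+3 = 12 for Ivery, 9 for Dunmore — Ivery by 12–9.
Ivery vs Arden: Ivery is ranked higher on 3 ballots, Arden on 18. Arden wins 18–3.
Dunmore vs Arden: Dunmore is ranked higher on 4 ballots, Arden on 17. Arden wins 17–4.
Every city wins at least one matchup (Penrith beats Kelston; Kelston beats Ivery; Selby beats Kelston; Ivery beats Selby; Dunmore beats Kelston; Arden beats Penrith), so there is no Condorcet loser.

none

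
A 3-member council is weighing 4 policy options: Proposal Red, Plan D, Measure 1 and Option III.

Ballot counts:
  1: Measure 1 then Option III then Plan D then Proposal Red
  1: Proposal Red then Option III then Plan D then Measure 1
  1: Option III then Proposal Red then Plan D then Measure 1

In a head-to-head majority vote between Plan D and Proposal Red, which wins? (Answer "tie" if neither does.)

Proposal Red

Ballots ranking Plan D above Proposal Red: 1.
Ballots ranking Proposal Red above Plan D: 3 − 1 = 2.
Proposal Red wins the head-to-head 2–1.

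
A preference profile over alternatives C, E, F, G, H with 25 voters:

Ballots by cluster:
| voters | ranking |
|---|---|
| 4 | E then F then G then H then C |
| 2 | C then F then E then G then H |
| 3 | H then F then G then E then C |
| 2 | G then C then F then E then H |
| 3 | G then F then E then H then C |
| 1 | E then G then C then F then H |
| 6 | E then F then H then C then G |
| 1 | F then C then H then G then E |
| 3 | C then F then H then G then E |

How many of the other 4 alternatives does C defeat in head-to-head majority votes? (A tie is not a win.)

C against each rival (25 voters):
C vs E: E, 17–8.
C vs F: F, 17–8.
C vs G: C preferred on 2+6+1+3 = 12 ballots; G wins 13–12.
C vs H: 2+2+1+1+3 = 9 for C, 16 for H — H by 16–9.
C beats no one; loses to E, F, G, H — 0 pairwise wins.

0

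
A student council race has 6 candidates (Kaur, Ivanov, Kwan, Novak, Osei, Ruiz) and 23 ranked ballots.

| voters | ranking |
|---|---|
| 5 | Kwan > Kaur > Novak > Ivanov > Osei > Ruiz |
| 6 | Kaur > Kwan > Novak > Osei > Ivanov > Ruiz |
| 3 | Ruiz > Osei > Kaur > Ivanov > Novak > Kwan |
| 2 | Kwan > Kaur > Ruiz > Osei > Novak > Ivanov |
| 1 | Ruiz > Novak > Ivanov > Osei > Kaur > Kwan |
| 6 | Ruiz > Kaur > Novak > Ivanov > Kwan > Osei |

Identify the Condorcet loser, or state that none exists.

Osei

Head-to-head results (23 voters):
Kaur–Ivanov: Kaur 22–1.
Kaur–Kwan: Kaur 16–7.
Kaur vs Novak: 5+6+3+2+6 = 22 for Kaur, 1 for Novak — Kaur by 22–1.
Kaur vs Osei: Kaur is ranked higher on 5+6+2+6 = 19 ballots, Osei on 4. Kaur wins 19–4.
Kaur vs Ruiz: Kaur is ranked higher on 5+6+2 = 13 ballots, Ruiz on 10. Kaur wins 13–10.
Ivanov vs Kwan: Ivanov is ranked higher on 3+1+6 = 10 ballots, Kwan on 13. Kwan wins 13–10.
Ivanov vs Novak: Ivanov preferred on 3 ballots; Novak wins 20–3.
Ivanov vs Osei: 5+1+6 = 12 for Ivanov, 11 for Osei — Ivanov by 12–11.
Ivanov vs Ruiz: Ivanov is ranked higher on 5+6 = 11 ballots, Ruiz on 12. Ruiz wins 12–11.
Kwan vs Novak: Kwan is ranked higher on 5+6+2 = 13 ballots, Novak on 10. Kwan wins 13–10.
Kwan vs Osei: 5+6+2+6 = 19 for Kwan, 4 for Osei — Kwan by 19–4.
Kwan vs Ruiz: Kwan wins 13–10.
Novak vs Osei: 5+6+1+6 = 18 for Novak, 5 for Osei — Novak by 18–5.
Novak vs Ruiz: Ruiz, 12–11.
Osei vs Ruiz: Ruiz wins 12–11.
Osei loses to every other candidate — it is the Condorcet loser.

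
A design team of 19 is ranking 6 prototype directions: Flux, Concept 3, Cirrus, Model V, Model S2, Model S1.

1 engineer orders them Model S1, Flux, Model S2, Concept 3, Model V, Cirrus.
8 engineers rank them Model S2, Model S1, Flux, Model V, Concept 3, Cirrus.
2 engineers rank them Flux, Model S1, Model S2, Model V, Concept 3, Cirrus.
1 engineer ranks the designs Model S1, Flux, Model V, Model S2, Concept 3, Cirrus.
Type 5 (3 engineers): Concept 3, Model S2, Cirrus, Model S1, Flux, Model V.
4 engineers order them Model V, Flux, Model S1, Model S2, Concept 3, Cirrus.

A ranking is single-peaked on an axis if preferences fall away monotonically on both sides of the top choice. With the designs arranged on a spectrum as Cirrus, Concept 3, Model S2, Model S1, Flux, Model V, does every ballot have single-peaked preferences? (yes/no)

yes

Axis positions: Cirrus=1, Concept 3=2, Model S2=3, Model S1=4, Flux=5, Model V=6.
Type 1 (peak Model S1 at position 4): ranking walks positions 4-5-3-2-6-1, expanding outward from the peak — single-peaked.
Type 2 (peak Model S2 at position 3): ranking walks positions 3-4-5-6-2-1, expanding outward from the peak — single-peaked.
Type 3 (peak Flux at position 5): ranking walks positions 5-4-3-6-2-1, expanding outward from the peak — single-peaked.
Type 4 (peak Model S1 at position 4): ranking walks positions 4-5-6-3-2-1, expanding outward from the peak — single-peaked.
Type 5 (peak Concept 3 at position 2): ranking walks positions 2-3-1-4-5-6, expanding outward from the peak — single-peaked.
Type 6 (peak Model V at position 6): ranking walks positions 6-5-4-3-2-1, expanding outward from the peak — single-peaked.
Every ranking is single-peaked on this axis.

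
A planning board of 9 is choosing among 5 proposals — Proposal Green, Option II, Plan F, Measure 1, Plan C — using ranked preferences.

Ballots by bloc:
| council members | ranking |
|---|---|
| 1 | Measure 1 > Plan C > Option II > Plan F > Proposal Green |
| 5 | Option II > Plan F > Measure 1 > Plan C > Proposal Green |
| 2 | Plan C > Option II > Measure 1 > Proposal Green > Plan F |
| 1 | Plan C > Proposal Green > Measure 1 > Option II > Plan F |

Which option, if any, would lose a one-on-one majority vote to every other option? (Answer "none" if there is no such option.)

Proposal Green

Pairwise majorities:
Proposal Green vs Option II: Proposal Green preferred on 1 ballot; Option II wins 8–1.
Proposal Green vs Plan F: 3 to 6, Plan F.
Proposal Green vs Measure 1: Measure 1 wins 8–1.
Proposal Green vs Plan C: 0 to 9, Plan C.
Option II vs Plan F: Option II preferred on 1+5+2+1 = 9 ballots; Option II wins 9–0.
Option II vs Measure 1: Option II preferred on 5+2 = 7 ballots; Option II wins 7–2.
Option II vs Plan C: Option II wins 5–4.
Plan F vs Measure 1: Plan F, 5–4.
Plan F vs Plan C: Plan F, 5–4.
Measure 1–Plan C: Measure 1 6–3.
Only Proposal Green has no wins; Proposal Green is the Condorcet loser.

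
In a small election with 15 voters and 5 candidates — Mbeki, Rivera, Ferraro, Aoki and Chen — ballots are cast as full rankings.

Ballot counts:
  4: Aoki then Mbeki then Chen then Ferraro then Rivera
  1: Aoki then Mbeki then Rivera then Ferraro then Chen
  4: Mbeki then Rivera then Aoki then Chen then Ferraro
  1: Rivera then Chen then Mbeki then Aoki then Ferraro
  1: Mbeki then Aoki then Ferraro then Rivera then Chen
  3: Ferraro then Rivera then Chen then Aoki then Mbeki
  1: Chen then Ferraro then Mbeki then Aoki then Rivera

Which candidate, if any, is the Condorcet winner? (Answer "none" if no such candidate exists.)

Head-to-head results (15 voters):
Mbeki vs Rivera: 11 to 4, Mbeki.
Mbeki vs Ferraro: 11 to 4, Mbeki.
Mbeki vs Aoki: Mbeki is ranked higher on 4+1+1+1 = 7 ballots, Aoki on 8. Aoki wins 8–7.
Mbeki vs Chen: 10 to 5, Mbeki.
Rivera vs Ferraro: Rivera is ranked higher on 1+4+1 = 6 ballots, Ferraro on 9. Ferraro wins 9–6.
Rivera vs Aoki: 4+1+3 = 8 for Rivera, 7 for Aoki — Rivera by 8–7.
Rivera vs Chen: 10 to 5, Rivera.
Ferraro vs Aoki: Ferraro preferred on 3+1 = 4 ballots; Aoki wins 11–4.
Ferraro vs Chen: Ferraro preferred on 1+1+3 = 5 ballots; Chen wins 10–5.
Aoki vs Chen: 10 to 5, Aoki.
Every candidate loses at least once (Mbeki loses to Aoki; Rivera loses to Mbeki; Ferraro loses to Mbeki; Aoki loses to Rivera; Chen loses to Mbeki). The majority relation contains the cycle Mbeki beats Rivera beats Aoki beats Mbeki, so there is no Condorcet winner.

none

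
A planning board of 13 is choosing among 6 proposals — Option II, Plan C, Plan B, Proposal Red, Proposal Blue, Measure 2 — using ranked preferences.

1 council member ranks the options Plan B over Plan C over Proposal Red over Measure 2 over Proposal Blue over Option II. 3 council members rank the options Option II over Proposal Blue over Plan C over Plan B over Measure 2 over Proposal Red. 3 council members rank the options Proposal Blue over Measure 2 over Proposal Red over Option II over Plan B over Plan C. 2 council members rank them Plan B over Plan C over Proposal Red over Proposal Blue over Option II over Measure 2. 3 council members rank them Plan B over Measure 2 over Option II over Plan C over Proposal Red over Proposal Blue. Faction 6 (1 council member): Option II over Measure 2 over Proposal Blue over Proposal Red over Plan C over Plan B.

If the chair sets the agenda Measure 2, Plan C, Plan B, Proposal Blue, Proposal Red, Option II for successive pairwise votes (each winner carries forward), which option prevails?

Round 1: Measure 2 vs Plan C — 7–6, Measure 2 advances.
Round 2: Measure 2 vs Plan B — 4–9, Plan B advances.
Round 3: Plan B vs Proposal Blue — 6–7, Proposal Blue advances.
Round 4: Proposal Blue vs Proposal Red — 7–6, Proposal Blue advances.
Round 5: Proposal Blue vs Option II — 6–7, Option II advances.
Option II survives the agenda.

Option II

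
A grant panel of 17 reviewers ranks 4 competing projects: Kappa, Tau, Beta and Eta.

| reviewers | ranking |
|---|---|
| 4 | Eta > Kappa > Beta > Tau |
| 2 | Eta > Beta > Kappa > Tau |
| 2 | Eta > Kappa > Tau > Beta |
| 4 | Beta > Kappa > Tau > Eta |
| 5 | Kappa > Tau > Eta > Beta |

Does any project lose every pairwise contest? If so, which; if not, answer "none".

Head-to-head results (17 reviewers):
Kappa vs Tau: Kappa is ranked higher on 4+2+2+4+5 = 17 ballots, Tau on 0. Kappa wins 17–0.
Kappa–Beta: Kappa 11–6.
Kappa vs Eta: Kappa, 9–8.
Tau vs Beta: Tau is ranked higher on 2+5 = 7 ballots, Beta on 10. Beta wins 10–7.
Tau vs Eta: Tau, 9–8.
Beta vs Eta: Beta preferred on 4 ballots; Eta wins 13–4.
Each project has at least one pairwise win (Kappa beats Tau; Tau beats Eta; Beta beats Tau; Eta beats Beta) — no Condorcet loser.

none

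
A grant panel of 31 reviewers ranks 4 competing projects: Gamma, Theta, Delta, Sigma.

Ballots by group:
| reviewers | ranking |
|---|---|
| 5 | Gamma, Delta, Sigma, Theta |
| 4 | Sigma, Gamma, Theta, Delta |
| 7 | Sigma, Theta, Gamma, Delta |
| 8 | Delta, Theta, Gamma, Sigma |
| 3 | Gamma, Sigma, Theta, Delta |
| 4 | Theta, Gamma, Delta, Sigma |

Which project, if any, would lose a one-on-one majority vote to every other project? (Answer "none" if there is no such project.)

Pairwise majorities:
Gamma vs Theta: Theta, 19–12.
Gamma vs Delta: 5+4+7+3+4 = 23 for Gamma, 8 for Delta — Gamma by 23–8.
Gamma vs Sigma: Gamma preferred on 5+8+3+4 = 20 ballots; Gamma wins 20–11.
Theta vs Delta: Theta, 18–13.
Theta vs Sigma: 8+4 = 12 for Theta, 19 for Sigma — Sigma by 19–12.
Delta vs Sigma: 5+8+4 = 17 for Delta, 14 for Sigma — Delta by 17–14.
Every project wins at least one matchup (Gamma beats Delta; Theta beats Gamma; Delta beats Sigma; Sigma beats Theta), so there is no Condorcet loser.

none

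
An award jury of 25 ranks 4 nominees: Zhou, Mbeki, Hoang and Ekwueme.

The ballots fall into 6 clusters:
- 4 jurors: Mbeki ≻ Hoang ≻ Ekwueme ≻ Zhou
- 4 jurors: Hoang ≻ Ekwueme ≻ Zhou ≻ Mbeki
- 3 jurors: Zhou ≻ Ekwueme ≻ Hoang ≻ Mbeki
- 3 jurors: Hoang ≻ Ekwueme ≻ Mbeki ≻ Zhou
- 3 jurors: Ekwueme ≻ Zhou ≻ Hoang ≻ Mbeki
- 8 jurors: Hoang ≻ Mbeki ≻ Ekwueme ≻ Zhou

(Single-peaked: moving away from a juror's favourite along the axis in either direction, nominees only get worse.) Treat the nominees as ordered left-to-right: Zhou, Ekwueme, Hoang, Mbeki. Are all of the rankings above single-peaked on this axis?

yes

Axis positions: Zhou=1, Ekwueme=2, Hoang=3, Mbeki=4.
Cluster 1 (peak Mbeki at position 4): ranking walks positions 4-3-2-1, expanding outward from the peak — single-peaked.
Cluster 2 (peak Hoang at position 3): ranking walks positions 3-2-1-4, expanding outward from the peak — single-peaked.
Cluster 3 (peak Zhou at position 1): ranking walks positions 1-2-3-4, expanding outward from the peak — single-peaked.
Cluster 4 (peak Hoang at position 3): ranking walks positions 3-2-4-1, expanding outward from the peak — single-peaked.
Cluster 5 (peak Ekwueme at position 2): ranking walks positions 2-1-3-4, expanding outward from the peak — single-peaked.
Cluster 6 (peak Hoang at position 3): ranking walks positions 3-4-2-1, expanding outward from the peak — single-peaked.
Every ranking is single-peaked on this axis.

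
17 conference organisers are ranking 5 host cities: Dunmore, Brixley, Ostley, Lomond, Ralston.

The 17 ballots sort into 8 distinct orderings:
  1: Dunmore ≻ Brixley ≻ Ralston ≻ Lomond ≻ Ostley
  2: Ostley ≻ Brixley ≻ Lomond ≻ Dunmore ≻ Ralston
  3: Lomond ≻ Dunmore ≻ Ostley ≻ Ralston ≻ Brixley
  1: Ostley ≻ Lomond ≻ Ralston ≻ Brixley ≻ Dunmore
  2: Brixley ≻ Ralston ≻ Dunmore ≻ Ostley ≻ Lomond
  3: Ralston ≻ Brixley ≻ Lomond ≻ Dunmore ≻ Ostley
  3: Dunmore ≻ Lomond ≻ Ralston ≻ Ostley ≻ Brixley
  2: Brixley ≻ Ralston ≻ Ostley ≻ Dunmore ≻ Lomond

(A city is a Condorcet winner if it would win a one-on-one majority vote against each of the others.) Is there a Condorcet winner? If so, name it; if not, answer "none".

none

Pairwise majorities:
Dunmore vs Brixley: Dunmore preferred on 1+3+3 = 7 ballots; Brixley wins 10–7.
Dunmore vs Ostley: Dunmore, 12–5.
Dunmore vs Lomond: 8 to 9, Lomond.
Dunmore vs Ralston: 1+2+3+3 = 9 for Dunmore, 8 for Ralston — Dunmore by 9–8.
Brixley vs Ostley: Ostley, 9–8.
Brixley vs Lomond: Brixley, 10–7.
Brixley vs Ralston: Ralston, 10–7.
Ostley–Lomond: Lomond 10–7.
Ostley vs Ralston: 6 to 11, Ralston.
Lomond vs Ralston: Lomond, 9–8.
Every city loses at least once (Dunmore loses to Brixley; Brixley loses to Ostley; Ostley loses to Dunmore; Lomond loses to Brixley; Ralston loses to Dunmore). The majority relation contains the cycle Dunmore beats Ostley beats Brixley beats Dunmore, so there is no Condorcet winner.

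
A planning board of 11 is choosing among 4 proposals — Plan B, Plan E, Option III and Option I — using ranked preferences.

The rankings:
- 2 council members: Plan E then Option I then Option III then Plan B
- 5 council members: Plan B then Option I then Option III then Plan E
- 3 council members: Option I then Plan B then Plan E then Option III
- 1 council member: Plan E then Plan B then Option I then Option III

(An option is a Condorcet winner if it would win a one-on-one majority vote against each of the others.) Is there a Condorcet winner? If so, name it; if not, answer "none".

Plan B

Head-to-head results (11 council members):
Plan B–Plan E: Plan B 8–3.
Plan B–Option III: Plan B 9–2.
Plan B vs Option I: Plan B, 6–5.
Plan E vs Option III: Plan E wins 6–5.
Plan E vs Option I: Option I wins 8–3.
Option III–Option I: Option I 11–0.
Plan B defeats every rival head-to-head and is the Condorcet winner.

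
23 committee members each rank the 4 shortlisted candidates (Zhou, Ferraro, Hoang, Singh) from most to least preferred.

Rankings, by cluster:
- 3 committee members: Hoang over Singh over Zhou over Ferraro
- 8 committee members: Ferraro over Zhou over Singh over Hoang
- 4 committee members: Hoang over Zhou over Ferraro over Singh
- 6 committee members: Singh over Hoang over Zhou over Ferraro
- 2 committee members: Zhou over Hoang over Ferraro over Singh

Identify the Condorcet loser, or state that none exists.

none

Head-to-head results (23 committee members):
Zhou vs Ferraro: 3+4+6+2 = 15 for Zhou, 8 for Ferraro — Zhou by 15–8.
Zhou–Hoang: Hoang 13–10.
Zhou vs Singh: 8+4+2 = 14 for Zhou, 9 for Singh — Zhou by 14–9.
Ferraro vs Hoang: 8 to 15, Hoang.
Ferraro vs Singh: 14 to 9, Ferraro.
Hoang vs Singh: Hoang preferred on 3+4+2 = 9 ballots; Singh wins 14–9.
Each candidate has at least one pairwise win (Zhou beats Ferraro; Ferraro beats Singh; Hoang beats Zhou; Singh beats Hoang) — no Condorcet loser.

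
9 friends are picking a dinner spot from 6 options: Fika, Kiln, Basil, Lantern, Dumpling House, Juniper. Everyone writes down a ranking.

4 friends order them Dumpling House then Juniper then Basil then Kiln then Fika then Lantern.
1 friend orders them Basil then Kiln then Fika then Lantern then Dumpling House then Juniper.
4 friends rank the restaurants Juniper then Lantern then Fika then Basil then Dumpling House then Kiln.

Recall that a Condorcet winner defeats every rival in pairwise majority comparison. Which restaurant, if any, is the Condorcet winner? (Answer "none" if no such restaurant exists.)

Head-to-head results (9 friends):
Fika vs Kiln: Kiln wins 5–4.
Fika vs Basil: Basil, 5–4.
Fika–Lantern: Fika 5–4.
Fika–Dumpling House: Fika 5–4.
Fika–Juniper: Juniper 8–1.
Kiln vs Basil: Basil, 9–0.
Kiln–Lantern: Kiln 5–4.
Kiln vs Dumpling House: Dumpling House wins 8–1.
Kiln vs Juniper: Juniper, 8–1.
Basil–Lantern: Basil 5–4.
Basil vs Dumpling House: Basil, 5–4.
Basil vs Juniper: Juniper wins 8–1.
Lantern vs Dumpling House: Lantern, 5–4.
Lantern vs Juniper: Juniper, 8–1.
Dumpling House vs Juniper: Dumpling House wins 5–4.
Each restaurant drops at least one matchup (Fika loses to Kiln; Kiln loses to Basil; Basil loses to Juniper; Lantern loses to Fika; Dumpling House loses to Fika; Juniper loses to Dumpling House); the cycle Fika beats Dumpling House beats Kiln beats Fika rules out a Condorcet winner.

none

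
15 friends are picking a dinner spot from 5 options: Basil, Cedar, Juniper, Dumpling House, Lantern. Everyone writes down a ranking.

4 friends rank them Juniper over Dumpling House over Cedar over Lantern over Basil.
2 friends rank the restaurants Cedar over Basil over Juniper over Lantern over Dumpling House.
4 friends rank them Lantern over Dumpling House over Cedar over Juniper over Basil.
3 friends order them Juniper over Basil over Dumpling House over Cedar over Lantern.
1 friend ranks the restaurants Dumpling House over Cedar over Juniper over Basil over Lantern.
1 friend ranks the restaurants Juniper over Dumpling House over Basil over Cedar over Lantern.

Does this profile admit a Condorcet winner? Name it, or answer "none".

Juniper

Check each pair by majority over 15 ballots:
Basil vs Cedar: Cedar wins 11–4.
Basil vs Juniper: Juniper wins 13–2.
Basil vs Dumpling House: Dumpling House wins 10–5.
Basil vs Lantern: Lantern, 8–7.
Cedar–Juniper: Juniper 8–7.
Cedar–Dumpling House: Dumpling House 13–2.
Cedar vs Lantern: Cedar, 11–4.
Juniper vs Dumpling House: Juniper, 10–5.
Juniper–Lantern: Juniper 11–4.
Dumpling House–Lantern: Dumpling House 9–6.
Juniper defeats every rival head-to-head and is the Condorcet winner.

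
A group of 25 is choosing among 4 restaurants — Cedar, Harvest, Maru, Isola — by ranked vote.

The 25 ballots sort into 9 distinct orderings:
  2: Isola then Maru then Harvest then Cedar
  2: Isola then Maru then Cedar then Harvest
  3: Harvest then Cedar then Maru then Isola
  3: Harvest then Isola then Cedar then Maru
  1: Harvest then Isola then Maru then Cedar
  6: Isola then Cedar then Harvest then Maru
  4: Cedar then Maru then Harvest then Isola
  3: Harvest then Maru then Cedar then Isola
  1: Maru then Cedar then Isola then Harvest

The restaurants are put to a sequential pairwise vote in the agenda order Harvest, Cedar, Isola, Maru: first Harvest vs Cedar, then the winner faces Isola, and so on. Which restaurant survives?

Isola

Round 1: Harvest vs Cedar — 12–13, Cedar advances.
Round 2: Cedar vs Isola — 11–14, Isola advances.
Round 3: Isola vs Maru — 14–11, Isola advances.
Isola survives the agenda.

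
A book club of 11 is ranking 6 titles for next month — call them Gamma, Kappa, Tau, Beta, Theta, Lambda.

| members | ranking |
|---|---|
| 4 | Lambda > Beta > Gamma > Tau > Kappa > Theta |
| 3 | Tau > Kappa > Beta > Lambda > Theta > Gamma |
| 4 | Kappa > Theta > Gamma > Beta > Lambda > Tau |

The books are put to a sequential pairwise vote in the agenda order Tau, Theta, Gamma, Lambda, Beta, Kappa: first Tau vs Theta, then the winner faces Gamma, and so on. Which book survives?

Round 1: Tau vs Theta — 7–4, Tau advances.
Round 2: Tau vs Gamma — 3–8, Gamma advances.
Round 3: Gamma vs Lambda — 4–7, Lambda advances.
Round 4: Lambda vs Beta — 4–7, Beta advances.
Round 5: Beta vs Kappa — 4–7, Kappa advances.
Kappa survives the agenda.

Kappa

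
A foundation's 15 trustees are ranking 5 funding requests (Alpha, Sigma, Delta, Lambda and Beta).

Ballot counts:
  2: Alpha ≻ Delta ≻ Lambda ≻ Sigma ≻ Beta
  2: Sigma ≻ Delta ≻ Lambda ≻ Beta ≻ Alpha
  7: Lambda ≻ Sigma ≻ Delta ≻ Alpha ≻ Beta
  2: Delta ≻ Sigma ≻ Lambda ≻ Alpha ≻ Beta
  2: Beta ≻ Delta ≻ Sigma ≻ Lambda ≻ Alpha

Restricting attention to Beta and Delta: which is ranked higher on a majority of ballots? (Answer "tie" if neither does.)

Delta

Ballots ranking Beta above Delta: 2.
Ballots ranking Delta above Beta: 15 − 2 = 13.
Delta wins the head-to-head 13–2.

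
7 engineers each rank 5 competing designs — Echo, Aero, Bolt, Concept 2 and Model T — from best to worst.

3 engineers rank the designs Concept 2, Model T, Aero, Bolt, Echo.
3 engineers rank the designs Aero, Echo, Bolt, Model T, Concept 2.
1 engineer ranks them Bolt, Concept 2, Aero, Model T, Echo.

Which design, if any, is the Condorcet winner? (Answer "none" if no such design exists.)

none

Pairwise majorities:
Echo vs Aero: Echo is ranked higher on 0 ballots, Aero on 7. Aero wins 7–0.
Echo vs Bolt: 3 for Echo, 4 for Bolt — Bolt by 4–3.
Echo vs Concept 2: Echo is ranked higher on 3 ballots, Concept 2 on 4. Concept 2 wins 4–3.
Echo vs Model T: Echo preferred on 3 ballots; Model T wins 4–3.
Aero vs Bolt: Aero preferred on 3+3 = 6 ballots; Aero wins 6–1.
Aero vs Concept 2: 3 to 4, Concept 2.
Aero vs Model T: Aero is ranked higher on 3+1 = 4 ballots, Model T on 3. Aero wins 4–3.
Bolt vs Concept 2: 3+1 = 4 for Bolt, 3 for Concept 2 — Bolt by 4–3.
Bolt vs Model T: Bolt is ranked higher on 3+1 = 4 ballots, Model T on 3. Bolt wins 4–3.
Concept 2 vs Model T: Concept 2 preferred on 3+1 = 4 ballots; Concept 2 wins 4–3.
Each design drops at least one matchup (Echo loses to Aero; Aero loses to Concept 2; Bolt loses to Aero; Concept 2 loses to Bolt; Model T loses to Aero); the cycle Aero → Bolt → Concept 2 → Aero rules out a Condorcet winner.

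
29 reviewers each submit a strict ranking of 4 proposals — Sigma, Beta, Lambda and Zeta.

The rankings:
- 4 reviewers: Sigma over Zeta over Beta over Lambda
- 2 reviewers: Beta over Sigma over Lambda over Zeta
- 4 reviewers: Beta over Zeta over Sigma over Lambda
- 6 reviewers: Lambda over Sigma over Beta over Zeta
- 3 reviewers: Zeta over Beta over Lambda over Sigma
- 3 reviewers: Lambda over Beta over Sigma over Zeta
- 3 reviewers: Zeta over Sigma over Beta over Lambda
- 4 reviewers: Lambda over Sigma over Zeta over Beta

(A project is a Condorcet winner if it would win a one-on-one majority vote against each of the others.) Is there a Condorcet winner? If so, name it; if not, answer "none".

Pairwise majorities:
Sigma vs Beta: Sigma preferred on 4+6+3+4 = 17 ballots; Sigma wins 17–12.
Sigma vs Lambda: 13 to 16, Lambda.
Sigma vs Zeta: 19 to 10, Sigma.
Beta vs Lambda: 16 to 13, Beta.
Beta vs Zeta: Beta is ranked higher on 2+4+6+3 = 15 ballots, Zeta on 14. Beta wins 15–14.
Lambda vs Zeta: Lambda is ranked higher on 2+6+3+4 = 15 ballots, Zeta on 14. Lambda wins 15–14.
No project is unbeaten: Sigma loses to Lambda; Beta loses to Sigma; Lambda loses to Beta; Zeta loses to Sigma. In particular Sigma → Beta → Lambda → Sigma is a majority cycle — no Condorcet winner exists.

none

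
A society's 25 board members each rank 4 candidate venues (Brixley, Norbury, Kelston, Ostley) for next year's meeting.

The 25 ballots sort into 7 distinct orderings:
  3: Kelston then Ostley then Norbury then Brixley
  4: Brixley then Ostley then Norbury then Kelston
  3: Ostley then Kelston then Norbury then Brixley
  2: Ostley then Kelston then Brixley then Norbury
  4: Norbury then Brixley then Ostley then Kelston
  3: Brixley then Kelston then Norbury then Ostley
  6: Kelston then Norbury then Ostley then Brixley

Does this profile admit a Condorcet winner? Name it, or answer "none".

none

Head-to-head results (25 organisers):
Brixley vs Norbury: 4+2+3 = 9 for Brixley, 16 for Norbury — Norbury by 16–9.
Brixley vs Kelston: Brixley preferred on 4+4+3 = 11 ballots; Kelston wins 14–11.
Brixley vs Ostley: 11 to 14, Ostley.
Norbury vs Kelston: Norbury preferred on 4+4 = 8 ballots; Kelston wins 17–8.
Norbury vs Ostley: 13 to 12, Norbury.
Kelston vs Ostley: Kelston preferred on 3+3+6 = 12 ballots; Ostley wins 13–12.
No city is unbeaten: Brixley loses to Norbury; Norbury loses to Kelston; Kelston loses to Ostley; Ostley loses to Norbury. In particular Norbury > Ostley > Kelston > Norbury is a majority cycle — no Condorcet winner exists.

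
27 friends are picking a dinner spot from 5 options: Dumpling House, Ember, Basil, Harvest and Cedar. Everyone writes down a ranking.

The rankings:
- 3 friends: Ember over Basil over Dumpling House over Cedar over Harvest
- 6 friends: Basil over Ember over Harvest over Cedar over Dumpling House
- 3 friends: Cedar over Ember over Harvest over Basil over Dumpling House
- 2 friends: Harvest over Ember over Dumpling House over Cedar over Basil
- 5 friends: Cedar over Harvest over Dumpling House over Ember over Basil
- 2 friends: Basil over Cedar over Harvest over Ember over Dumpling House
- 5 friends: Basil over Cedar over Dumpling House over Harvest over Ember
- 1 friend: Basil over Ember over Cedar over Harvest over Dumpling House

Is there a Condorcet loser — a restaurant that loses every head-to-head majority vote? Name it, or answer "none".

Pairwise majorities:
Dumpling House vs Ember: Ember wins 17–10.
Dumpling House vs Basil: 2+5 = 7 for Dumpling House, 20 for Basil — Basil by 20–7.
Dumpling House–Harvest: Harvest 19–8.
Dumpling House vs Cedar: Cedar wins 22–5.
Ember vs Basil: Basil wins 14–13.
Ember vs Harvest: Harvest, 14–13.
Ember–Cedar: Cedar 15–12.
Basil vs Harvest: Basil preferred on 3+6+2+5+1 = 17 ballots; Basil wins 17–10.
Basil vs Cedar: Basil, 17–10.
Harvest vs Cedar: Cedar, 19–8.
Dumpling House loses to every other restaurant — it is the Condorcet loser.

Dumpling House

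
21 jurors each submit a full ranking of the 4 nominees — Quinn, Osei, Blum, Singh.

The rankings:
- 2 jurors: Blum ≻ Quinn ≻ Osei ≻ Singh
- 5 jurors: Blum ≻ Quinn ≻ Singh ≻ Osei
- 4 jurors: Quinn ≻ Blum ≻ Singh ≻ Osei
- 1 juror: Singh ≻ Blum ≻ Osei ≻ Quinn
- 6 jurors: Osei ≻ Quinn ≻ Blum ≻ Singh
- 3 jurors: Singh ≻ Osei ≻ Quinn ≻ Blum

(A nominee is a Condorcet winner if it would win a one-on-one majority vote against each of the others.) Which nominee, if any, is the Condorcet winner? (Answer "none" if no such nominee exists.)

Quinn

Pairwise majorities:
Quinn vs Osei: Quinn, 11–10.
Quinn vs Blum: Quinn wins 13–8.
Quinn vs Singh: Quinn wins 17–4.
Osei vs Blum: Blum wins 12–9.
Osei vs Singh: Singh, 13–8.
Blum vs Singh: Blum, 17–4.
Quinn beats each of Osei, Blum, Singh — Quinn is the Condorcet winner.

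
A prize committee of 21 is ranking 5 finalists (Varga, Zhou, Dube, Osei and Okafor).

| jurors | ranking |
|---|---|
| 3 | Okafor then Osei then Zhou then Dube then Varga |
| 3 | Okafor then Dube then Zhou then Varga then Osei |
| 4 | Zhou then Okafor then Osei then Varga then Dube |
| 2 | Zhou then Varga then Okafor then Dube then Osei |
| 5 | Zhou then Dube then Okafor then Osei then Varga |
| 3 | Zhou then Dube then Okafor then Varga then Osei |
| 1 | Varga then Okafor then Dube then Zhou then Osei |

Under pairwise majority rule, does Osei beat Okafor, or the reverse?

No ballot ranks Osei above Okafor: 0.
Ballots ranking Okafor above Osei: 21 − 0 = 21.
Okafor wins the head-to-head 21–0.

Okafor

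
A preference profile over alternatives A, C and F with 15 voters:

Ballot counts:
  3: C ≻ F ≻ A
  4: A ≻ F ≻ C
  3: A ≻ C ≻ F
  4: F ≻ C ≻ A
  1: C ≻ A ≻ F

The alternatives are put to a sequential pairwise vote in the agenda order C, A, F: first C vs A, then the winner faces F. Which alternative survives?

Round 1: C vs A — 8–7, C advances.
Round 2: C vs F — 7–8, F advances.
F survives the agenda.

F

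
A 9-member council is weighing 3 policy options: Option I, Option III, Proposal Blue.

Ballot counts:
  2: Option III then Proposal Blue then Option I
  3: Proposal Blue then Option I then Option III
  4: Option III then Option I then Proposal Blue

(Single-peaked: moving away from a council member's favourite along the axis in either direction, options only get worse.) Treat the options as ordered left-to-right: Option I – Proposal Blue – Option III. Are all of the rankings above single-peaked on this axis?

Axis positions: Option I=1, Proposal Blue=2, Option III=3.
Ballot type 1 (peak Option III at position 3): ranking walks positions 3-2-1, expanding outward from the peak — single-peaked.
Ballot type 2 (peak Proposal Blue at position 2): ranking walks positions 2-1-3, expanding outward from the peak — single-peaked.
Ballot type 3: ranking walks positions 3-1-2; Option I is ranked above Proposal Blue even though Proposal Blue lies between Option I and the peak Option III on the axis — preferences dip and rise again. Not single-peaked.
Ballot type 3 violates single-peakedness, so the profile is not single-peaked on this axis.

no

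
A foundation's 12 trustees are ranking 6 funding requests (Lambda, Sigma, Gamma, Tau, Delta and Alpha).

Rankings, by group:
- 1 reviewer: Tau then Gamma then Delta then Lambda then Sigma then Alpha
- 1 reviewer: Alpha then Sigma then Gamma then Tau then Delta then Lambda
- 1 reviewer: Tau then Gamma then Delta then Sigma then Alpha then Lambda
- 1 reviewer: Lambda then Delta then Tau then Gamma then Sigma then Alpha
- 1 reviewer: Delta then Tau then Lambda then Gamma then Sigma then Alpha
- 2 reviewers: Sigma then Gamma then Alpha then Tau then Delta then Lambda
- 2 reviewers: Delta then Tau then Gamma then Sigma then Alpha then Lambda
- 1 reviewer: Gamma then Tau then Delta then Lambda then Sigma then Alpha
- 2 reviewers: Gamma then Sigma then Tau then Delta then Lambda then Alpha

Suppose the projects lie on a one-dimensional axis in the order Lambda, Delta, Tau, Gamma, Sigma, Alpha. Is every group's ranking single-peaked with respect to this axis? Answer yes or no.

Axis positions: Lambda=1, Delta=2, Tau=3, Gamma=4, Sigma=5, Alpha=6.
Group 1 (peak Tau at position 3): ranking walks positions 3-4-2-1-5-6, expanding outward from the peak — single-peaked.
Group 2 (peak Alpha at position 6): ranking walks positions 6-5-4-3-2-1, expanding outward from the peak — single-peaked.
Group 3 (peak Tau at position 3): ranking walks positions 3-4-2-5-6-1, expanding outward from the peak — single-peaked.
Group 4 (peak Lambda at position 1): ranking walks positions 1-2-3-4-5-6, expanding outward from the peak — single-peaked.
Group 5 (peak Delta at position 2): ranking walks positions 2-3-1-4-5-6, expanding outward from the peak — single-peaked.
Group 6 (peak Sigma at position 5): ranking walks positions 5-4-6-3-2-1, expanding outward from the peak — single-peaked.
Group 7 (peak Delta at position 2): ranking walks positions 2-3-4-5-6-1, expanding outward from the peak — single-peaked.
Group 8 (peak Gamma at position 4): ranking walks positions 4-3-2-1-5-6, expanding outward from the peak — single-peaked.
Group 9 (peak Gamma at position 4): ranking walks positions 4-5-3-2-1-6, expanding outward from the peak — single-peaked.
Every ranking is single-peaked on this axis.

yes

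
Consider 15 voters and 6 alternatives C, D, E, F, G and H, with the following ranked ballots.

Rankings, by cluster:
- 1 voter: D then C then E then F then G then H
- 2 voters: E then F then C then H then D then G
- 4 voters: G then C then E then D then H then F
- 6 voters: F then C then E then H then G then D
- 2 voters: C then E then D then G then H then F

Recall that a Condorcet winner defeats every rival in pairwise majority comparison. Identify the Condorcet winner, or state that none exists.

none

Head-to-head results (15 voters):
C vs D: C preferred on 2+4+6+2 = 14 ballots; C wins 14–1.
C vs E: 1+4+6+2 = 13 for C, 2 for E — C by 13–2.
C vs F: 1+4+2 = 7 for C, 8 for F — F by 8–7.
C vs G: 11 to 4, C.
C vs H: C preferred on 1+2+4+6+2 = 15 ballots; C wins 15–0.
D vs E: D is ranked higher on 1 ballot, E on 14. E wins 14–1.
D vs F: D is ranked higher on 1+4+2 = 7 ballots, F on 8. F wins 8–7.
D vs G: D preferred on 1+2+2 = 5 ballots; G wins 10–5.
D vs H: 7 to 8, H.
E vs F: 1+2+4+2 = 9 for E, 6 for F — E by 9–6.
E vs G: 11 to 4, E.
E vs H: E is ranked higher on 1+2+4+6+2 = 15 ballots, H on 0. E wins 15–0.
F vs G: 1+2+6 = 9 for F, 6 for G — F by 9–6.
F vs H: F is ranked higher on 1+2+6 = 9 ballots, H on 6. F wins 9–6.
G vs H: G preferred on 1+4+2 = 7 ballots; H wins 8–7.
No alternative is unbeaten: C loses to F; D loses to C; E loses to C; F loses to E; G loses to C; H loses to C. In particular C beats E beats F beats C is a majority cycle — no Condorcet winner exists.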